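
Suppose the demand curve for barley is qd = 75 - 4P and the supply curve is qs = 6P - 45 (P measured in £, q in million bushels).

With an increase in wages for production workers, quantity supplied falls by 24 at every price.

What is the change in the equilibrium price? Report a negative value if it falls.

Initially, 75 - 4P = 6P - 45, so 120 = 10P and P = 12, q = 27.
The new curves are qd = 75 - 4P (demand) and qs = 6P - 69 (supply).
Setting them equal: 75 - 4P = 6P - 69 → 144 = 10P, so P = 14.4 and q = 17.4.
ΔP = 14.4 − 12 = +2.4.

+2.4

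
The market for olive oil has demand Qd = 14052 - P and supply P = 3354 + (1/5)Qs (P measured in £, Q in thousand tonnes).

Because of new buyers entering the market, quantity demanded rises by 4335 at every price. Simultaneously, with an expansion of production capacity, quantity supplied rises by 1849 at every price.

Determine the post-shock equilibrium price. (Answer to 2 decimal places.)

Original equilibrium: 14052 - P = 5P - 16770 gives 30822 = 6P, so P = 5137 and Q = 8915.
With the change applied: demand Qd = 18387 - P, supply Qs = 5P - 14921.
Clearing the new market: 18387 - P = 5P - 14921, so P = 16654/3 ≈ 5551.3333 and Q = 38507/3 ≈ 12835.6667.

5551.33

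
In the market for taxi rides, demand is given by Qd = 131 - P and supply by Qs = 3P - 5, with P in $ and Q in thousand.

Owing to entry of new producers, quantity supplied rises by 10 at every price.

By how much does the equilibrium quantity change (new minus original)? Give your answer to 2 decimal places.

+2.50

Solve the original market: 131 - P = 3P - 5, hence P = 34 and Q = 97.
The shock moves the curves to Qd = 131 - P and Qs = 3P + 5.
Clearing the new market: 131 - P = 3P + 5, so P = 31.5 and Q = 99.5.
ΔQ = 99.5 − 97 = +2.50.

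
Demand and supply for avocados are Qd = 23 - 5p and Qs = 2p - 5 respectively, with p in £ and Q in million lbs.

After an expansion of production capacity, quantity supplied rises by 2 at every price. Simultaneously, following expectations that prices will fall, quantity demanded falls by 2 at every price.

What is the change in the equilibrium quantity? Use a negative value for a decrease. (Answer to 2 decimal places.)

Before the shock: 23 - 5p = 2p - 5 ⇒ 28 = 7p ⇒ p = 4, Q = 3.
The shock moves the curves to Qd = 21 - 5p and Qs = 2p - 3.
Clearing the new market: 21 - 5p = 2p - 3, so p = 24/7 ≈ 3.4286 and Q = 27/7 ≈ 3.8571.
ΔQ = 3.8571 − 3 = +0.86.

+0.86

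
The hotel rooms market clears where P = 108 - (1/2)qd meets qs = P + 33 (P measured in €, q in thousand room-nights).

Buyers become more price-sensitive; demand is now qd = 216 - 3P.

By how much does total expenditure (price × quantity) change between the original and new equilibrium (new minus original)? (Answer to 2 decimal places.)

Original equilibrium: 216 - 2P = P + 33 gives 183 = 3P, so P = 61 and q = 94.
With the change applied: demand qd = 216 - 3P, supply qs = P + 33.
Equate the new curves: 216 - 3P = P + 33, giving 183 = 4P, P = 45.75, q = 78.75.
Expenditure moves from 61×94 = 5734 to 45.75×78.75 = 3602.8125; change = -2131.19.

-2131.19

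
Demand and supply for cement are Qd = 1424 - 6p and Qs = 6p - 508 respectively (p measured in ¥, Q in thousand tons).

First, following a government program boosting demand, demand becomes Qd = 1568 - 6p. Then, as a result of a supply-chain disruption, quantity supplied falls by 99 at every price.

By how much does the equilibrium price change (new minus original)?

+20.25

Solve the original market: 1424 - 6p = 6p - 508, hence p = 161 and Q = 458.
The shock moves the curves to Qd = 1568 - 6p and Qs = 6p - 607.
Setting them equal: 1568 - 6p = 6p - 607 → 2175 = 12p, so p = 181.25 and Q = 480.5.
Δp = 181.25 − 161 = +20.25.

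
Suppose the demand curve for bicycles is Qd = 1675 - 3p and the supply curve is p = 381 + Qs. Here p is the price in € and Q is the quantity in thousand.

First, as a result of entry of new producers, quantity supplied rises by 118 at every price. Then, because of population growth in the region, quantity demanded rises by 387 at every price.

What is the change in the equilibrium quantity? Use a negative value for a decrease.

+185.25

Original equilibrium: 1675 - 3p = p - 381 gives 2056 = 4p, so p = 514 and Q = 133.
The shock moves the curves to Qd = 2062 - 3p and Qs = p - 263.
Equate the new curves: 2062 - 3p = p - 263, giving 2325 = 4p, p = 581.25, Q = 318.25.
ΔQ = 318.25 − 133 = +185.25.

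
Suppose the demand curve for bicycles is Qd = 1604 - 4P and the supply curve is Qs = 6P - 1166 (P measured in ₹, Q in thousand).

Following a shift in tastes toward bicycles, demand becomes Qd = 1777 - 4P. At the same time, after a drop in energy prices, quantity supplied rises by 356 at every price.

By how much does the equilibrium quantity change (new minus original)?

+246.2

Solve the original market: 1604 - 4P = 6P - 1166, hence P = 277 and Q = 496.
The new curves are Qd = 1777 - 4P (demand) and Qs = 6P - 810 (supply).
New equilibrium: 1777 - 4P = 6P - 810 ⇒ 2587 = 10P ⇒ P = 258.7, Q = 742.2.
ΔQ = 742.2 − 496 = +246.2.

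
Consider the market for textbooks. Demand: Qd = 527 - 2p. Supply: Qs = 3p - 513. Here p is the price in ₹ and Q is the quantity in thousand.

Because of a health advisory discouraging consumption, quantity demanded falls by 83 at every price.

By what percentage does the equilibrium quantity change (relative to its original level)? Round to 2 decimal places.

-44.86

Initially, 527 - 2p = 3p - 513, so 1040 = 5p and p = 208, Q = 111.
With the change applied: demand Qd = 444 - 2p, supply Qs = 3p - 513.
New equilibrium: 444 - 2p = 3p - 513 ⇒ 957 = 5p ⇒ p = 191.4, Q = 61.2.
%ΔQ = (61.2 − 111) / 111 × 100 = -44.86%.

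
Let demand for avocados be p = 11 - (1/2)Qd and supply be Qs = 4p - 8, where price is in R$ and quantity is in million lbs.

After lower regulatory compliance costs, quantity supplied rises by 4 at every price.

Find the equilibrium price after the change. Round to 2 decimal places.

Solve the original market: 22 - 2p = 4p - 8, hence p = 5 and Q = 12.
After the shift, demand is Qd = 22 - 2p and supply is Qs = 4p - 4.
Setting them equal: 22 - 2p = 4p - 4 → 26 = 6p, so p = 13/3 ≈ 4.3333 and Q = 40/3 ≈ 13.3333.

4.33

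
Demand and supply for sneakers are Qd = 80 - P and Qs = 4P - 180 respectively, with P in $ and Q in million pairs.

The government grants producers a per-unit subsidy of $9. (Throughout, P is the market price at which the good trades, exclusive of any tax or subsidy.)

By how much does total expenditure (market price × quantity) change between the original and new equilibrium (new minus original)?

Initially, 80 - P = 4P - 180, so 260 = 5P and P = 52, Q = 28.
Since sellers receive the price plus the subsidy, the effective supply curve becomes Qs = 4P - 144.
Setting them equal: 80 - P = 4P - 144 → 224 = 5P, so P = 44.8 and Q = 35.2.
Expenditure moves from 52×28 = 1456 to 44.8×35.2 = 1576.96; change = +120.96.

+120.96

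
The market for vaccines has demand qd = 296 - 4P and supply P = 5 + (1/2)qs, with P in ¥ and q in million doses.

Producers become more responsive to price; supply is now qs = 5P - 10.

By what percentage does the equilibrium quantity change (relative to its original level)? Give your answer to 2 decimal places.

+73.91

Solve the original market: 296 - 4P = 2P - 10, hence P = 51 and q = 92.
The new curves are qd = 296 - 4P (demand) and qs = 5P - 10 (supply).
Equate the new curves: 296 - 4P = 5P - 10, giving 306 = 9P, P = 34, q = 160.
%Δq = (160 − 92) / 92 × 100 = +73.91%.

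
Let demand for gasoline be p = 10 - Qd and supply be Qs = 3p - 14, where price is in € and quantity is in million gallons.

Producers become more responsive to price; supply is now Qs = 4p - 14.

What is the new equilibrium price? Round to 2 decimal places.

4.80

Initially, 10 - p = 3p - 14, so 24 = 4p and p = 6, Q = 4.
The shock moves the curves to Qd = 10 - p and Qs = 4p - 14.
Equate the new curves: 10 - p = 4p - 14, giving 24 = 5p, p = 4.8, Q = 5.2.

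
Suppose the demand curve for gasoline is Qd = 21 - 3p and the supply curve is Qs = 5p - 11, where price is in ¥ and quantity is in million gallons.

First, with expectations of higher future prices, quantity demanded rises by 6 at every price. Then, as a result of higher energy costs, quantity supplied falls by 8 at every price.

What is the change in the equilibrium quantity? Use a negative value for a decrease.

+0.75

Solve the original market: 21 - 3p = 5p - 11, hence p = 4 and Q = 9.
After the shift, demand is Qd = 27 - 3p and supply is Qs = 5p - 19.
New equilibrium: 27 - 3p = 5p - 19 ⇒ 46 = 8p ⇒ p = 5.75, Q = 9.75.
ΔQ = 9.75 − 9 = +0.75.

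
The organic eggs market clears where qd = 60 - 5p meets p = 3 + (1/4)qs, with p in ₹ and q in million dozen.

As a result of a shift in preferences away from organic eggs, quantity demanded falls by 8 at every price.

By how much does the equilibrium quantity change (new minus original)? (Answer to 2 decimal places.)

Solve the original market: 60 - 5p = 4p - 12, hence p = 8 and q = 20.
The shock moves the curves to qd = 52 - 5p and qs = 4p - 12.
Equate the new curves: 52 - 5p = 4p - 12, giving 64 = 9p, p = 64/9 ≈ 7.1111, q = 148/9 ≈ 16.4444.
Δq = 16.4444 − 20 = -3.56.

-3.56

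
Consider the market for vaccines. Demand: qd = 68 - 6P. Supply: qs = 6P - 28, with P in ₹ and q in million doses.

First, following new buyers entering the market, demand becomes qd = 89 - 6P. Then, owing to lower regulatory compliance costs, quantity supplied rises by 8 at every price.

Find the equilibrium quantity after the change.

34.5

Original equilibrium: 68 - 6P = 6P - 28 gives 96 = 12P, so P = 8 and q = 20.
The shock moves the curves to qd = 89 - 6P and qs = 6P - 20.
Equate the new curves: 89 - 6P = 6P - 20, giving 109 = 12P, P = 109/12 ≈ 9.0833, q = 34.5.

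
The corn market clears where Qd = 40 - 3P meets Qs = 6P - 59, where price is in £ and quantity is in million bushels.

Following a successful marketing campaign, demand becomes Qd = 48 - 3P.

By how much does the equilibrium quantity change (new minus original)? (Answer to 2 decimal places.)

Solve the original market: 40 - 3P = 6P - 59, hence P = 11 and Q = 7.
The shock moves the curves to Qd = 48 - 3P and Qs = 6P - 59.
Clearing the new market: 48 - 3P = 6P - 59, so P = 107/9 ≈ 11.8889 and Q = 37/3 ≈ 12.3333.
ΔQ = 12.3333 − 7 = +5.33.

+5.33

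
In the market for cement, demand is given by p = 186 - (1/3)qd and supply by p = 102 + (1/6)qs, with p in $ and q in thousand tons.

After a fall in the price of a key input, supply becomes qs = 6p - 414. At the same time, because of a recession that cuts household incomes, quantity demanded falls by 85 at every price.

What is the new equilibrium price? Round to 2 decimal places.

Initially, 558 - 3p = 6p - 612, so 1170 = 9p and p = 130, q = 168.
After the shift, demand is qd = 473 - 3p and supply is qs = 6p - 414.
New equilibrium: 473 - 3p = 6p - 414 ⇒ 887 = 9p ⇒ p = 887/9 ≈ 98.5556, q = 532/3 ≈ 177.3333.

98.56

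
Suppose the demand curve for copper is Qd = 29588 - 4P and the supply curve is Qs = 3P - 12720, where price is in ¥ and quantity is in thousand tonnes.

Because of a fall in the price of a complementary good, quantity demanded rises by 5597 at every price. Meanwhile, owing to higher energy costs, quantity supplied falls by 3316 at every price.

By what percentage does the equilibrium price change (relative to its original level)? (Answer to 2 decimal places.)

Before the shock: 29588 - 4P = 3P - 12720 ⇒ 42308 = 7P ⇒ P = 6044, Q = 5412.
The shock moves the curves to Qd = 35185 - 4P and Qs = 3P - 16036.
Setting them equal: 35185 - 4P = 3P - 16036 → 51221 = 7P, so P = 51221/7 ≈ 7317.2857 and Q = 41411/7 ≈ 5915.8571.
%ΔP = (7317.2857 − 6044) / 6044 × 100 = +21.07%.

+21.07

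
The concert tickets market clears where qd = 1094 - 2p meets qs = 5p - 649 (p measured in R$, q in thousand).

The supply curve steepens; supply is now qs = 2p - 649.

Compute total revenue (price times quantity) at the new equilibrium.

96954.375

Initially, 1094 - 2p = 5p - 649, so 1743 = 7p and p = 249, q = 596.
The shock moves the curves to qd = 1094 - 2p and qs = 2p - 649.
Setting them equal: 1094 - 2p = 2p - 649 → 1743 = 4p, so p = 435.75 and q = 222.5.
New expenditure = 435.75 × 222.5 = 96954.375.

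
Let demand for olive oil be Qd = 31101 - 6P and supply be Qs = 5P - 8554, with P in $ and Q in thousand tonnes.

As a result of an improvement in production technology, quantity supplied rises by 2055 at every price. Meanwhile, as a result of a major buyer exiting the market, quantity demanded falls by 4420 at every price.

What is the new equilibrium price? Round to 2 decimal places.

3016.36

Before the shock: 31101 - 6P = 5P - 8554 ⇒ 39655 = 11P ⇒ P = 3605, Q = 9471.
The shock moves the curves to Qd = 26681 - 6P and Qs = 5P - 6499.
Equate the new curves: 26681 - 6P = 5P - 6499, giving 33180 = 11P, P = 33180/11 ≈ 3016.3636, Q = 94411/11 ≈ 8582.8182.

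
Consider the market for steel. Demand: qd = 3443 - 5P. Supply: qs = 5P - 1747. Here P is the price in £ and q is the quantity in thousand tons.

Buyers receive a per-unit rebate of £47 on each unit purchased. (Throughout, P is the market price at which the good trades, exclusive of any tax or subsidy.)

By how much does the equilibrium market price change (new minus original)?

Solve the original market: 3443 - 5P = 5P - 1747, hence P = 519 and q = 848.
Since buyers' out-of-pocket price is the market price minus the rebate, the effective demand curve becomes qd = 3678 - 5P.
Equate the new curves: 3678 - 5P = 5P - 1747, giving 5425 = 10P, P = 542.5, q = 965.5.
ΔP = 542.5 − 519 = +23.5.

+23.5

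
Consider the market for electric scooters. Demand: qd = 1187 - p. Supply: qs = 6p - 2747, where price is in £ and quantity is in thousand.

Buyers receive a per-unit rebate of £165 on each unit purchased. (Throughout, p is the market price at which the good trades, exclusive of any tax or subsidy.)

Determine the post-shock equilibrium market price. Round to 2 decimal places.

Before the shock: 1187 - p = 6p - 2747 ⇒ 3934 = 7p ⇒ p = 562, q = 625.
Since buyers' out-of-pocket price is the market price minus the rebate, the effective demand curve becomes qd = 1352 - p.
Clearing the new market: 1352 - p = 6p - 2747, so p = 4099/7 ≈ 585.5714 and q = 5365/7 ≈ 766.4286.

585.57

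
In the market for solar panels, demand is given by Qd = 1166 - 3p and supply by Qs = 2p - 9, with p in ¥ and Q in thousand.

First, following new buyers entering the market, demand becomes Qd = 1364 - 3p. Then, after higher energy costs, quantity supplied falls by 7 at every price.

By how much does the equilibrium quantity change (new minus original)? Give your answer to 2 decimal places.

+75.00

Initially, 1166 - 3p = 2p - 9, so 1175 = 5p and p = 235, Q = 461.
The shock moves the curves to Qd = 1364 - 3p and Qs = 2p - 16.
Clearing the new market: 1364 - 3p = 2p - 16, so p = 276 and Q = 536.
ΔQ = 536 − 461 = +75.00.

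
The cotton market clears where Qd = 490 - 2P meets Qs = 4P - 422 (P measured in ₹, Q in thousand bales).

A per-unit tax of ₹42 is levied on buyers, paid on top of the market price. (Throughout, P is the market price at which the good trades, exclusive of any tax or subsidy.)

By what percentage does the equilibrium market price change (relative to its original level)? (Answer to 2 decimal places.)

-9.21

Original equilibrium: 490 - 2P = 4P - 422 gives 912 = 6P, so P = 152 and Q = 186.
Since buyers pay the price plus the tax, the effective demand curve becomes Qd = 406 - 2P.
Setting them equal: 406 - 2P = 4P - 422 → 828 = 6P, so P = 138 and Q = 130.
%ΔP = (138 − 152) / 152 × 100 = -9.21%.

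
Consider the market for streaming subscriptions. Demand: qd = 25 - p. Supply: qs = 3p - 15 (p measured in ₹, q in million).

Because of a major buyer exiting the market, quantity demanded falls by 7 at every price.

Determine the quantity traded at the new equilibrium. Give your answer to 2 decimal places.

Original equilibrium: 25 - p = 3p - 15 gives 40 = 4p, so p = 10 and q = 15.
The shock moves the curves to qd = 18 - p and qs = 3p - 15.
Equate the new curves: 18 - p = 3p - 15, giving 33 = 4p, p = 8.25, q = 9.75.

9.75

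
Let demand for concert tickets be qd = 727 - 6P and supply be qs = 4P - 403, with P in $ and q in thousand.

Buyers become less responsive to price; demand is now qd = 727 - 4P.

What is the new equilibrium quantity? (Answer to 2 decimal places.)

Before the shock: 727 - 6P = 4P - 403 ⇒ 1130 = 10P ⇒ P = 113, q = 49.
After the shift, demand is qd = 727 - 4P and supply is qs = 4P - 403.
New equilibrium: 727 - 4P = 4P - 403 ⇒ 1130 = 8P ⇒ P = 141.25, q = 162.

162.00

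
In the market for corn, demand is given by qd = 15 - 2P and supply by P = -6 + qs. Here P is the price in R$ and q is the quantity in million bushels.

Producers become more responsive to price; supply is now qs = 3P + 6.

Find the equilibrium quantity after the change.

Before the shock: 15 - 2P = P + 6 ⇒ 9 = 3P ⇒ P = 3, q = 9.
With the change applied: demand qd = 15 - 2P, supply qs = 3P + 6.
Equate the new curves: 15 - 2P = 3P + 6, giving 9 = 5P, P = 1.8, q = 11.4.

11.4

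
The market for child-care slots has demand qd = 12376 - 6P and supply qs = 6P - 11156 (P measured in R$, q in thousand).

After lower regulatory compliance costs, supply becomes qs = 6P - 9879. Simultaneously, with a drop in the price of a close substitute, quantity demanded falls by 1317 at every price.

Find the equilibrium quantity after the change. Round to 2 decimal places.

590.00

Initially, 12376 - 6P = 6P - 11156, so 23532 = 12P and P = 1961, q = 610.
The shock moves the curves to qd = 11059 - 6P and qs = 6P - 9879.
Setting them equal: 11059 - 6P = 6P - 9879 → 20938 = 12P, so P = 10469/6 ≈ 1744.8333 and q = 590.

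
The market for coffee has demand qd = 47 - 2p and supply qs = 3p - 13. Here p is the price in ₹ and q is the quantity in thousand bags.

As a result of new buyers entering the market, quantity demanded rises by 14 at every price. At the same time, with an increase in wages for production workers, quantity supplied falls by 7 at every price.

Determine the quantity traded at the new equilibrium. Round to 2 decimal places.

28.60

Original equilibrium: 47 - 2p = 3p - 13 gives 60 = 5p, so p = 12 and q = 23.
With the change applied: demand qd = 61 - 2p, supply qs = 3p - 20.
Equate the new curves: 61 - 2p = 3p - 20, giving 81 = 5p, p = 16.2, q = 28.6.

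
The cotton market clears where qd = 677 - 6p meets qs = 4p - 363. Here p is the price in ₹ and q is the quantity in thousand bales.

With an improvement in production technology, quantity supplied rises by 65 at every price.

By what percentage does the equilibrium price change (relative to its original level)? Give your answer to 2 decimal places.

Original equilibrium: 677 - 6p = 4p - 363 gives 1040 = 10p, so p = 104 and q = 53.
The new curves are qd = 677 - 6p (demand) and qs = 4p - 298 (supply).
Clearing the new market: 677 - 6p = 4p - 298, so p = 97.5 and q = 92.
%Δp = (97.5 − 104) / 104 × 100 = -6.25%.

-6.25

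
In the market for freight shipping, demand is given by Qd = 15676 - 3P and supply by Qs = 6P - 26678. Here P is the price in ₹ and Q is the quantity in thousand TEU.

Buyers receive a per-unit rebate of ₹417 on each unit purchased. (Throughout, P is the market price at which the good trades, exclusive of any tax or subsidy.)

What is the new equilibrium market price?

Original equilibrium: 15676 - 3P = 6P - 26678 gives 42354 = 9P, so P = 4706 and Q = 1558.
Since buyers' out-of-pocket price is the market price minus the rebate, the effective demand curve becomes Qd = 16927 - 3P.
Setting them equal: 16927 - 3P = 6P - 26678 → 43605 = 9P, so P = 4845 and Q = 2392.

4845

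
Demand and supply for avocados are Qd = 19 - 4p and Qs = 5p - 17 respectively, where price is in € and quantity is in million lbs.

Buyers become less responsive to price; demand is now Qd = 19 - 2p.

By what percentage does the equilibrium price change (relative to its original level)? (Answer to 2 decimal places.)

+28.57

Before the shock: 19 - 4p = 5p - 17 ⇒ 36 = 9p ⇒ p = 4, Q = 3.
After the shift, demand is Qd = 19 - 2p and supply is Qs = 5p - 17.
Clearing the new market: 19 - 2p = 5p - 17, so p = 36/7 ≈ 5.1429 and Q = 61/7 ≈ 8.7143.
%Δp = (5.1429 − 4) / 4 × 100 = +28.57%.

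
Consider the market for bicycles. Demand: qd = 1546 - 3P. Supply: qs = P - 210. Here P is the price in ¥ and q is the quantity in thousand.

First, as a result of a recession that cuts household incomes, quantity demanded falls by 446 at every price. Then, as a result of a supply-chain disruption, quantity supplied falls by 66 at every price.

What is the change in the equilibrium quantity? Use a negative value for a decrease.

-161

Initially, 1546 - 3P = P - 210, so 1756 = 4P and P = 439, q = 229.
After the shift, demand is qd = 1100 - 3P and supply is qs = P - 276.
New equilibrium: 1100 - 3P = P - 276 ⇒ 1376 = 4P ⇒ P = 344, q = 68.
Δq = 68 − 229 = -161.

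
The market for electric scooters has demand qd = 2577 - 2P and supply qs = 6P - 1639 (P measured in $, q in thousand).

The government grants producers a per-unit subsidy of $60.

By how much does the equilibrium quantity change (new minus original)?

Original equilibrium: 2577 - 2P = 6P - 1639 gives 4216 = 8P, so P = 527 and q = 1523.
Since sellers receive the price plus the subsidy, the effective supply curve becomes qs = 6P - 1279.
Clearing the new market: 2577 - 2P = 6P - 1279, so P = 482 and q = 1613.
Δq = 1613 − 1523 = +90.

+90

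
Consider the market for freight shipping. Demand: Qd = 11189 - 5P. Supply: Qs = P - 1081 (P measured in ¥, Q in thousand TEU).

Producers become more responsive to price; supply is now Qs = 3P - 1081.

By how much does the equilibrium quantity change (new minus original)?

+2556.25

Before the shock: 11189 - 5P = P - 1081 ⇒ 12270 = 6P ⇒ P = 2045, Q = 964.
The new curves are Qd = 11189 - 5P (demand) and Qs = 3P - 1081 (supply).
Setting them equal: 11189 - 5P = 3P - 1081 → 12270 = 8P, so P = 1533.75 and Q = 3520.25.
ΔQ = 3520.25 − 964 = +2556.25.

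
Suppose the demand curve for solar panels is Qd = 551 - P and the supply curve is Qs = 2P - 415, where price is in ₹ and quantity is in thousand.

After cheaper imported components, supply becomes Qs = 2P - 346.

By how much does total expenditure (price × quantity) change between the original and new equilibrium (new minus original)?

+1610

Solve the original market: 551 - P = 2P - 415, hence P = 322 and Q = 229.
After the shift, demand is Qd = 551 - P and supply is Qs = 2P - 346.
Equate the new curves: 551 - P = 2P - 346, giving 897 = 3P, P = 299, Q = 252.
Expenditure moves from 322×229 = 73738 to 299×252 = 75348; change = +1610.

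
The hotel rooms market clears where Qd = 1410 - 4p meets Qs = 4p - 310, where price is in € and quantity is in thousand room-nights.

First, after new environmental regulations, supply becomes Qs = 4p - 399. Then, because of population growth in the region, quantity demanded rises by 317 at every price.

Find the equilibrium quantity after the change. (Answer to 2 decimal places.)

Original equilibrium: 1410 - 4p = 4p - 310 gives 1720 = 8p, so p = 215 and Q = 550.
After the shift, demand is Qd = 1727 - 4p and supply is Qs = 4p - 399.
Equate the new curves: 1727 - 4p = 4p - 399, giving 2126 = 8p, p = 265.75, Q = 664.

664.00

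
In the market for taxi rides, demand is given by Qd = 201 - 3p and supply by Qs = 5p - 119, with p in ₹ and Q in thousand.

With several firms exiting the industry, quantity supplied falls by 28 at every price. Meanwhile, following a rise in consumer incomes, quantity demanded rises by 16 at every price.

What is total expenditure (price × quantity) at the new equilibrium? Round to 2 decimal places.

Before the shock: 201 - 3p = 5p - 119 ⇒ 320 = 8p ⇒ p = 40, Q = 81.
The new curves are Qd = 217 - 3p (demand) and Qs = 5p - 147 (supply).
Setting them equal: 217 - 3p = 5p - 147 → 364 = 8p, so p = 45.5 and Q = 80.5.
New expenditure = 45.5 × 80.5 = 3662.75.

3662.75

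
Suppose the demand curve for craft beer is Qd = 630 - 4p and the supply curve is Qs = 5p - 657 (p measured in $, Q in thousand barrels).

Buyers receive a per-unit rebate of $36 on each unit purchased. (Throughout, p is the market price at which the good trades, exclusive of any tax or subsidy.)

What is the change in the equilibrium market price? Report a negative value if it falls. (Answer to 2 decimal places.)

+16.00

Before the shock: 630 - 4p = 5p - 657 ⇒ 1287 = 9p ⇒ p = 143, Q = 58.
Since buyers' out-of-pocket price is the market price minus the rebate, the effective demand curve becomes Qd = 774 - 4p.
Clearing the new market: 774 - 4p = 5p - 657, so p = 159 and Q = 138.
Δp = 159 − 143 = +16.00.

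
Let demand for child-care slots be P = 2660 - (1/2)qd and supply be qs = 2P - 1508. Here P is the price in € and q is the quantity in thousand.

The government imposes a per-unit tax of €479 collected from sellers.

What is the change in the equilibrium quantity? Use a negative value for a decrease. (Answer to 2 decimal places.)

Before the shock: 5320 - 2P = 2P - 1508 ⇒ 6828 = 4P ⇒ P = 1707, q = 1906.
Since sellers keep the price net of the tax, the effective supply curve becomes qs = 2P - 2466.
Setting them equal: 5320 - 2P = 2P - 2466 → 7786 = 4P, so P = 1946.5 and q = 1427.
Δq = 1427 − 1906 = -479.00.

-479.00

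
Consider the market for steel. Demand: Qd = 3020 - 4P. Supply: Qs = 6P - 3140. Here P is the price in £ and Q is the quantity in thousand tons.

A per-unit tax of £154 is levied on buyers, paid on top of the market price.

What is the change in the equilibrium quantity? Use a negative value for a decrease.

Initially, 3020 - 4P = 6P - 3140, so 6160 = 10P and P = 616, Q = 556.
Since buyers pay the price plus the tax, the effective demand curve becomes Qd = 2404 - 4P.
New equilibrium: 2404 - 4P = 6P - 3140 ⇒ 5544 = 10P ⇒ P = 554.4, Q = 186.4.
ΔQ = 186.4 − 556 = -369.6.

-369.6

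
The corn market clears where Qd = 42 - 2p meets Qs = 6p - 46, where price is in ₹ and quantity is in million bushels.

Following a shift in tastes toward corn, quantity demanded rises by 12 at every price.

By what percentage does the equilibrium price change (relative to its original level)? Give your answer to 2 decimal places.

Before the shock: 42 - 2p = 6p - 46 ⇒ 88 = 8p ⇒ p = 11, Q = 20.
After the shift, demand is Qd = 54 - 2p and supply is Qs = 6p - 46.
Clearing the new market: 54 - 2p = 6p - 46, so p = 12.5 and Q = 29.
%Δp = (12.5 − 11) / 11 × 100 = +13.64%.

+13.64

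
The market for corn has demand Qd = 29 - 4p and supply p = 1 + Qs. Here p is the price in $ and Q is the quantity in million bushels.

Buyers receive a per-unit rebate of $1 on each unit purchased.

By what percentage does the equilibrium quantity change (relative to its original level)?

+16

Initially, 29 - 4p = p - 1, so 30 = 5p and p = 6, Q = 5.
Since buyers' out-of-pocket price is the market price minus the rebate, the effective demand curve becomes Qd = 33 - 4p.
Setting them equal: 33 - 4p = p - 1 → 34 = 5p, so p = 6.8 and Q = 5.8.
%ΔQ = (5.8 − 5) / 5 × 100 = +16%.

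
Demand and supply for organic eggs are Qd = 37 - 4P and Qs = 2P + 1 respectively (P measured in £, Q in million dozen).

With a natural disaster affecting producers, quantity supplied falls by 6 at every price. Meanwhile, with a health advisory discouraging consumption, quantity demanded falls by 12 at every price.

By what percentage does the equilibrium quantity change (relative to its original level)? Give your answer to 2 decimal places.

-61.54

Original equilibrium: 37 - 4P = 2P + 1 gives 36 = 6P, so P = 6 and Q = 13.
The new curves are Qd = 25 - 4P (demand) and Qs = 2P - 5 (supply).
New equilibrium: 25 - 4P = 2P - 5 ⇒ 30 = 6P ⇒ P = 5, Q = 5.
%ΔQ = (5 − 13) / 13 × 100 = -61.54%.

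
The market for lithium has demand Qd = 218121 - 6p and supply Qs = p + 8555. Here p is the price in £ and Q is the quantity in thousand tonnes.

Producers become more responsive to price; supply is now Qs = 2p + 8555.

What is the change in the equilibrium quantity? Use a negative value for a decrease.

+22453.5

Original equilibrium: 218121 - 6p = p + 8555 gives 209566 = 7p, so p = 29938 and Q = 38493.
The new curves are Qd = 218121 - 6p (demand) and Qs = 2p + 8555 (supply).
Equate the new curves: 218121 - 6p = 2p + 8555, giving 209566 = 8p, p = 26195.75, Q = 60946.5.
ΔQ = 60946.5 − 38493 = +22453.5.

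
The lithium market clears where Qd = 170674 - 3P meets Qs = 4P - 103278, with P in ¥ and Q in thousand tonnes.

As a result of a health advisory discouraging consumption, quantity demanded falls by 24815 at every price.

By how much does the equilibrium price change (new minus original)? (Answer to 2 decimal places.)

-3545.00

Original equilibrium: 170674 - 3P = 4P - 103278 gives 273952 = 7P, so P = 39136 and Q = 53266.
The new curves are Qd = 145859 - 3P (demand) and Qs = 4P - 103278 (supply).
Setting them equal: 145859 - 3P = 4P - 103278 → 249137 = 7P, so P = 35591 and Q = 39086.
ΔP = 35591 − 39136 = -3545.00.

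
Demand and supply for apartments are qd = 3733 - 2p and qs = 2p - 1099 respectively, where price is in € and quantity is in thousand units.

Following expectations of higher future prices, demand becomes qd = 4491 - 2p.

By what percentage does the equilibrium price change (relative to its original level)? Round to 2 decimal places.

+15.69

Original equilibrium: 3733 - 2p = 2p - 1099 gives 4832 = 4p, so p = 1208 and q = 1317.
After the shift, demand is qd = 4491 - 2p and supply is qs = 2p - 1099.
Clearing the new market: 4491 - 2p = 2p - 1099, so p = 1397.5 and q = 1696.
%Δp = (1397.5 − 1208) / 1208 × 100 = +15.69%.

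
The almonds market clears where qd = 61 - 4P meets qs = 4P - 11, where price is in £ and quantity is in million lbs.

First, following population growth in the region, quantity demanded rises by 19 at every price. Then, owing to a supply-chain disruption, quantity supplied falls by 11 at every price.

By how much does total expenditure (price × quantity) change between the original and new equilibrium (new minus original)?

Initially, 61 - 4P = 4P - 11, so 72 = 8P and P = 9, q = 25.
The shock moves the curves to qd = 80 - 4P and qs = 4P - 22.
New equilibrium: 80 - 4P = 4P - 22 ⇒ 102 = 8P ⇒ P = 12.75, q = 29.
Expenditure moves from 9×25 = 225 to 12.75×29 = 369.75; change = +144.75.

+144.75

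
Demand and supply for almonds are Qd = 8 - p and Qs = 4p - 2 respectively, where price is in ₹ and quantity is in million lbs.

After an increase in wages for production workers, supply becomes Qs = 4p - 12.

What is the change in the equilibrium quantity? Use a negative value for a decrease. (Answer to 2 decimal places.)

Before the shock: 8 - p = 4p - 2 ⇒ 10 = 5p ⇒ p = 2, Q = 6.
With the change applied: demand Qd = 8 - p, supply Qs = 4p - 12.
Equate the new curves: 8 - p = 4p - 12, giving 20 = 5p, p = 4, Q = 4.
ΔQ = 4 − 6 = -2.00.

-2.00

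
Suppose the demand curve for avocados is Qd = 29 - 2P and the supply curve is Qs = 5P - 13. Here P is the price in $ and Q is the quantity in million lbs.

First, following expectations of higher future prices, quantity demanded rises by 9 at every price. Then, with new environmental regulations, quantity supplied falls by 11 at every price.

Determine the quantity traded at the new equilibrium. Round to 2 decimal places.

Solve the original market: 29 - 2P = 5P - 13, hence P = 6 and Q = 17.
The shock moves the curves to Qd = 38 - 2P and Qs = 5P - 24.
Equate the new curves: 38 - 2P = 5P - 24, giving 62 = 7P, P = 62/7 ≈ 8.8571, Q = 142/7 ≈ 20.2857.

20.29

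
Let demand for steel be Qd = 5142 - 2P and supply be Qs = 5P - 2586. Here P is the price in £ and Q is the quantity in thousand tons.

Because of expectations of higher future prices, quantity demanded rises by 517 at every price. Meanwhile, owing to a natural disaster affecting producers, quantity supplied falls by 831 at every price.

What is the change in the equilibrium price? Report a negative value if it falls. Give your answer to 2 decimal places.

+192.57

Initially, 5142 - 2P = 5P - 2586, so 7728 = 7P and P = 1104, Q = 2934.
The shock moves the curves to Qd = 5659 - 2P and Qs = 5P - 3417.
New equilibrium: 5659 - 2P = 5P - 3417 ⇒ 9076 = 7P ⇒ P = 9076/7 ≈ 1296.5714, Q = 21461/7 ≈ 3065.8571.
ΔP = 1296.5714 − 1104 = +192.57.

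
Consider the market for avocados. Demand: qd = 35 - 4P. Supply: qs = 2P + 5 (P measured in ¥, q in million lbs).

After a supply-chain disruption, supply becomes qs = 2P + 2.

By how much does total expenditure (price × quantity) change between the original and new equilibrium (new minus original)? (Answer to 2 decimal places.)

-3.50

Initially, 35 - 4P = 2P + 5, so 30 = 6P and P = 5, q = 15.
The shock moves the curves to qd = 35 - 4P and qs = 2P + 2.
Equate the new curves: 35 - 4P = 2P + 2, giving 33 = 6P, P = 5.5, q = 13.
Expenditure moves from 5×15 = 75 to 5.5×13 = 71.5; change = -3.50.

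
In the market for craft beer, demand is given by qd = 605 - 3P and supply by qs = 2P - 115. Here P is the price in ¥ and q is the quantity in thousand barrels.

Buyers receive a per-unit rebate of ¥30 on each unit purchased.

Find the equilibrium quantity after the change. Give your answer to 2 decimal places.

209.00

Before the shock: 605 - 3P = 2P - 115 ⇒ 720 = 5P ⇒ P = 144, q = 173.
Since buyers' out-of-pocket price is the market price minus the rebate, the effective demand curve becomes qd = 695 - 3P.
Setting them equal: 695 - 3P = 2P - 115 → 810 = 5P, so P = 162 and q = 209.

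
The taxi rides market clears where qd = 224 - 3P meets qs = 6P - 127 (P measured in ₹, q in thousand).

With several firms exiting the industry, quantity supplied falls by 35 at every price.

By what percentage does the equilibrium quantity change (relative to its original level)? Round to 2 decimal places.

Initially, 224 - 3P = 6P - 127, so 351 = 9P and P = 39, q = 107.
After the shift, demand is qd = 224 - 3P and supply is qs = 6P - 162.
Clearing the new market: 224 - 3P = 6P - 162, so P = 386/9 ≈ 42.8889 and q = 286/3 ≈ 95.3333.
%Δq = (95.3333 − 107) / 107 × 100 = -10.90%.

-10.90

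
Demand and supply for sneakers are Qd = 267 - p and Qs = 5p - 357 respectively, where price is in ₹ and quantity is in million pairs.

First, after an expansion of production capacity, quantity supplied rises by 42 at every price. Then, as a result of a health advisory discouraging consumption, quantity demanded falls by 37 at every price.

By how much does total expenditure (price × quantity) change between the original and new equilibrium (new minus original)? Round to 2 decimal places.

-4311.03

Original equilibrium: 267 - p = 5p - 357 gives 624 = 6p, so p = 104 and Q = 163.
The new curves are Qd = 230 - p (demand) and Qs = 5p - 315 (supply).
Equate the new curves: 230 - p = 5p - 315, giving 545 = 6p, p = 545/6 ≈ 90.8333, Q = 835/6 ≈ 139.1667.
Expenditure moves from 104×163 = 16952 to 90.8333×139.1667 = 12640.9722; change = -4311.03.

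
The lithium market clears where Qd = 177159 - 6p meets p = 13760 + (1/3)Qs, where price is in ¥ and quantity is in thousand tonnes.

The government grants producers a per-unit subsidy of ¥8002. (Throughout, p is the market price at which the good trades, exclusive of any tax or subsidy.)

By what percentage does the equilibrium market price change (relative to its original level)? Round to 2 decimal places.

-10.99

Before the shock: 177159 - 6p = 3p - 41280 ⇒ 218439 = 9p ⇒ p = 24271, Q = 31533.
Since sellers receive the price plus the subsidy, the effective supply curve becomes Qs = 3p - 17274.
Equate the new curves: 177159 - 6p = 3p - 17274, giving 194433 = 9p, p = 64811/3 ≈ 21603.6667, Q = 47537.
%Δp = (21603.6667 − 24271) / 24271 × 100 = -10.99%.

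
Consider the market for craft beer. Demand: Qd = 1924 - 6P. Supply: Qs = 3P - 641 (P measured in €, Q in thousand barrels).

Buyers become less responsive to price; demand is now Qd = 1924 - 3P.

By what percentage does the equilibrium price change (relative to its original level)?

+50

Before the shock: 1924 - 6P = 3P - 641 ⇒ 2565 = 9P ⇒ P = 285, Q = 214.
The new curves are Qd = 1924 - 3P (demand) and Qs = 3P - 641 (supply).
Clearing the new market: 1924 - 3P = 3P - 641, so P = 427.5 and Q = 641.5.
%ΔP = (427.5 − 285) / 285 × 100 = +50%.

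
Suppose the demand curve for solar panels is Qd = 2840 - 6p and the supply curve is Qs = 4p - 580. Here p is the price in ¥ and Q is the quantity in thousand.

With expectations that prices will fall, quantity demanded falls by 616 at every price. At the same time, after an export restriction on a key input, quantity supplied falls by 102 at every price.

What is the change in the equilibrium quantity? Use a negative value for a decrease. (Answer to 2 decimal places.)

-307.60

Original equilibrium: 2840 - 6p = 4p - 580 gives 3420 = 10p, so p = 342 and Q = 788.
With the change applied: demand Qd = 2224 - 6p, supply Qs = 4p - 682.
Clearing the new market: 2224 - 6p = 4p - 682, so p = 290.6 and Q = 480.4.
ΔQ = 480.4 − 788 = -307.60.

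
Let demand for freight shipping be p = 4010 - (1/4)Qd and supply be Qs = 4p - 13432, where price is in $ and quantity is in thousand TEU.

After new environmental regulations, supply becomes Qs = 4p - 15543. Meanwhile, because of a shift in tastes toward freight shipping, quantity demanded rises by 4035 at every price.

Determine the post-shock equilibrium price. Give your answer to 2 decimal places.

Before the shock: 16040 - 4p = 4p - 13432 ⇒ 29472 = 8p ⇒ p = 3684, Q = 1304.
The shock moves the curves to Qd = 20075 - 4p and Qs = 4p - 15543.
Setting them equal: 20075 - 4p = 4p - 15543 → 35618 = 8p, so p = 4452.25 and Q = 2266.

4452.25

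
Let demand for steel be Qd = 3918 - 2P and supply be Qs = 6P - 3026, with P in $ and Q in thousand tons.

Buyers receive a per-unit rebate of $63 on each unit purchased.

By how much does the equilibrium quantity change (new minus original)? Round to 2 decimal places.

Original equilibrium: 3918 - 2P = 6P - 3026 gives 6944 = 8P, so P = 868 and Q = 2182.
Since buyers' out-of-pocket price is the market price minus the rebate, the effective demand curve becomes Qd = 4044 - 2P.
Clearing the new market: 4044 - 2P = 6P - 3026, so P = 883.75 and Q = 2276.5.
ΔQ = 2276.5 − 2182 = +94.50.

+94.50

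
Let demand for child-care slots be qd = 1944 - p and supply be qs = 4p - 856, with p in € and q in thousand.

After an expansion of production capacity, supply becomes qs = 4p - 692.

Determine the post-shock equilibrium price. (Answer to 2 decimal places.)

527.20

Solve the original market: 1944 - p = 4p - 856, hence p = 560 and q = 1384.
The shock moves the curves to qd = 1944 - p and qs = 4p - 692.
Equate the new curves: 1944 - p = 4p - 692, giving 2636 = 5p, p = 527.2, q = 1416.8.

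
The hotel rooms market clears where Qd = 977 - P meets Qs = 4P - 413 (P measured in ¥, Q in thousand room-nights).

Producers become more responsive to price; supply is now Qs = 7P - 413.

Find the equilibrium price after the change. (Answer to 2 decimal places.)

173.75

Before the shock: 977 - P = 4P - 413 ⇒ 1390 = 5P ⇒ P = 278, Q = 699.
The shock moves the curves to Qd = 977 - P and Qs = 7P - 413.
Equate the new curves: 977 - P = 7P - 413, giving 1390 = 8P, P = 173.75, Q = 803.25.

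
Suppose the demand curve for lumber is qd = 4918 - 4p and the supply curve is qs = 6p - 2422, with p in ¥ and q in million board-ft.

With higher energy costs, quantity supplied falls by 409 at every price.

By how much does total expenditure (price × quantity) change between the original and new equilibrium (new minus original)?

-45709.84

Solve the original market: 4918 - 4p = 6p - 2422, hence p = 734 and q = 1982.
The shock moves the curves to qd = 4918 - 4p and qs = 6p - 2831.
Equate the new curves: 4918 - 4p = 6p - 2831, giving 7749 = 10p, p = 774.9, q = 1818.4.
Expenditure moves from 734×1982 = 1454788 to 774.9×1818.4 = 1409078.16; change = -45709.84.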